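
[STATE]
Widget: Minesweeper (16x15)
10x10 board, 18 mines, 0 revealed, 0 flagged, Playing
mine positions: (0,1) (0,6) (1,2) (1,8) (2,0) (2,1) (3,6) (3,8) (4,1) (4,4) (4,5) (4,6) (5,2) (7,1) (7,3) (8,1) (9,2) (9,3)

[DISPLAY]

■■■■■■■■■■      
■■■■■■■■■■      
■■■■■■■■■■      
■■■■■■■■■■      
■■■■■■■■■■      
■■■■■■■■■■      
■■■■■■■■■■      
■■■■■■■■■■      
■■■■■■■■■■      
■■■■■■■■■■      
                
                
                
                
                


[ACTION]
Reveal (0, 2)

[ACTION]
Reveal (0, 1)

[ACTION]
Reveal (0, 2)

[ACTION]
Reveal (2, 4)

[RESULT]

■✹2■■■✹■■■      
■■✹■■■■■✹■      
✹✹■■■■■■■■      
■■■■■■✹■✹■      
■✹■■✹✹✹■■■      
■■✹■■■■■■■      
■■■■■■■■■■      
■✹■✹■■■■■■      
■✹■■■■■■■■      
■■✹✹■■■■■■      
                
                
                
                
                


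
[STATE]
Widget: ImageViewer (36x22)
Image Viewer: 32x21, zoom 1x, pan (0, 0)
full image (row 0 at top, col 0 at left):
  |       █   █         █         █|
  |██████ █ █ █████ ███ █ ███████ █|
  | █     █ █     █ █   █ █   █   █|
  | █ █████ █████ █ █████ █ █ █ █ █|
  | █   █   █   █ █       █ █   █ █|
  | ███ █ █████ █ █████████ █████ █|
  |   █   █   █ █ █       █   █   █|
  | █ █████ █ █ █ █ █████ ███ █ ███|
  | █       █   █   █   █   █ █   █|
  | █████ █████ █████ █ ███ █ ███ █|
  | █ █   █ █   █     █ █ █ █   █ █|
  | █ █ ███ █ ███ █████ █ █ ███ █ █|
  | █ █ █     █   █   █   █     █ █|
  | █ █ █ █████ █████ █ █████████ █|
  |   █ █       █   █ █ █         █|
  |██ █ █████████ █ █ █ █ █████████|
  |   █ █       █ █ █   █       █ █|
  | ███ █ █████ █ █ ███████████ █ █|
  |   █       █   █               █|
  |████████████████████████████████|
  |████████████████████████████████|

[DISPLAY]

       █   █         █         █    
██████ █ █ █████ ███ █ ███████ █    
 █     █ █     █ █   █ █   █   █    
 █ █████ █████ █ █████ █ █ █ █ █    
 █   █   █   █ █       █ █   █ █    
 ███ █ █████ █ █████████ █████ █    
   █   █   █ █ █       █   █   █    
 █ █████ █ █ █ █ █████ ███ █ ███    
 █       █   █   █   █   █ █   █    
 █████ █████ █████ █ ███ █ ███ █    
 █ █   █ █   █     █ █ █ █   █ █    
 █ █ ███ █ ███ █████ █ █ ███ █ █    
 █ █ █     █   █   █   █     █ █    
 █ █ █ █████ █████ █ █████████ █    
   █ █       █   █ █ █         █    
██ █ █████████ █ █ █ █ █████████    
   █ █       █ █ █   █       █ █    
 ███ █ █████ █ █ ███████████ █ █    
   █       █   █               █    
████████████████████████████████    
████████████████████████████████    
                                    


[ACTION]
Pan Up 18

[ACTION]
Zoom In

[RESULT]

              ██      ██            
              ██      ██            
████████████  ██  ██  ██████████  ██
████████████  ██  ██  ██████████  ██
  ██          ██  ██          ██  ██
  ██          ██  ██          ██  ██
  ██  ██████████  ██████████  ██  ██
  ██  ██████████  ██████████  ██  ██
  ██      ██      ██      ██  ██    
  ██      ██      ██      ██  ██    
  ██████  ██  ██████████  ██  ██████
  ██████  ██  ██████████  ██  ██████
      ██      ██      ██  ██  ██    
      ██      ██      ██  ██  ██    
  ██  ██████████  ██  ██  ██  ██  ██
  ██  ██████████  ██  ██  ██  ██  ██
  ██              ██      ██      ██
  ██              ██      ██      ██
  ██████████  ██████████  ██████████
  ██████████  ██████████  ██████████
  ██  ██      ██  ██      ██        
  ██  ██      ██  ██      ██        


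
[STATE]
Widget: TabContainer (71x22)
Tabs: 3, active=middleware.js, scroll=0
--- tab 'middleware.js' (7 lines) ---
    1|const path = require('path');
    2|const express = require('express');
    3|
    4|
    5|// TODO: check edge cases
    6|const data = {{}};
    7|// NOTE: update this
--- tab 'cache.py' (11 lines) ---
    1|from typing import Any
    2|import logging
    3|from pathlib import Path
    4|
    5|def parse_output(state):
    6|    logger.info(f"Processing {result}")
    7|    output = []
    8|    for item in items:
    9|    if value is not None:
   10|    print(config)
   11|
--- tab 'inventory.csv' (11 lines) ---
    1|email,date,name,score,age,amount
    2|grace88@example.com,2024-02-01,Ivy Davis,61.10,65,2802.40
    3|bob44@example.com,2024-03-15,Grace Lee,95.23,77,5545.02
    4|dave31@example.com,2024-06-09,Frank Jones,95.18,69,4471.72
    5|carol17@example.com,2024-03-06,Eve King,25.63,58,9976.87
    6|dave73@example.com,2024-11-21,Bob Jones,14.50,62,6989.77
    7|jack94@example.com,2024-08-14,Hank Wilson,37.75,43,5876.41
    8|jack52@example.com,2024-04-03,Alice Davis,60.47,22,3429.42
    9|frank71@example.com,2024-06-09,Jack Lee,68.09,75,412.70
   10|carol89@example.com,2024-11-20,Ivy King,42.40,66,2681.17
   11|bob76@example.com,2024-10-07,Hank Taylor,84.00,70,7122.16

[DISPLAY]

[middleware.js]│ cache.py │ inventory.csv                              
───────────────────────────────────────────────────────────────────────
const path = require('path');                                          
const express = require('express');                                    
                                                                       
                                                                       
// TODO: check edge cases                                              
const data = {{}};                                                     
// NOTE: update this                                                   
                                                                       
                                                                       
                                                                       
                                                                       
                                                                       
                                                                       
                                                                       
                                                                       
                                                                       
                                                                       
                                                                       
                                                                       
                                                                       


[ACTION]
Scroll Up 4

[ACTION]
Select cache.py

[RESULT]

 middleware.js │[cache.py]│ inventory.csv                              
───────────────────────────────────────────────────────────────────────
from typing import Any                                                 
import logging                                                         
from pathlib import Path                                               
                                                                       
def parse_output(state):                                               
    logger.info(f"Processing {result}")                                
    output = []                                                        
    for item in items:                                                 
    if value is not None:                                              
    print(config)                                                      
                                                                       
                                                                       
                                                                       
                                                                       
                                                                       
                                                                       
                                                                       
                                                                       
                                                                       
                                                                       


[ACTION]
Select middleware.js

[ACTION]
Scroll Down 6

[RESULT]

[middleware.js]│ cache.py │ inventory.csv                              
───────────────────────────────────────────────────────────────────────
// NOTE: update this                                                   
                                                                       
                                                                       
                                                                       
                                                                       
                                                                       
                                                                       
                                                                       
                                                                       
                                                                       
                                                                       
                                                                       
                                                                       
                                                                       
                                                                       
                                                                       
                                                                       
                                                                       
                                                                       
                                                                       


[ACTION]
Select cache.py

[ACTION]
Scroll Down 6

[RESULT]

 middleware.js │[cache.py]│ inventory.csv                              
───────────────────────────────────────────────────────────────────────
    output = []                                                        
    for item in items:                                                 
    if value is not None:                                              
    print(config)                                                      
                                                                       
                                                                       
                                                                       
                                                                       
                                                                       
                                                                       
                                                                       
                                                                       
                                                                       
                                                                       
                                                                       
                                                                       
                                                                       
                                                                       
                                                                       
                                                                       


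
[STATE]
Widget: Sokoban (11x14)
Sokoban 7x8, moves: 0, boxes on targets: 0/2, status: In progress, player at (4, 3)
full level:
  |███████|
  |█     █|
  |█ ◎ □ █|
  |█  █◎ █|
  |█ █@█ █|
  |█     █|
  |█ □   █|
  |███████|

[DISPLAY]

███████    
█     █    
█ ◎ □ █    
█  █◎ █    
█ █@█ █    
█     █    
█ □   █    
███████    
Moves: 0  0
           
           
           
           
           


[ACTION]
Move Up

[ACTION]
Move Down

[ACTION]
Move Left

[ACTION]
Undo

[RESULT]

███████    
█     █    
█ ◎ □ █    
█  █◎ █    
█ █ █ █    
█  @  █    
█ □   █    
███████    
Moves: 1  0
           
           
           
           
           


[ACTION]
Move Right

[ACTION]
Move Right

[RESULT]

███████    
█     █    
█ ◎ □ █    
█  █◎ █    
█ █ █ █    
█    @█    
█ □   █    
███████    
Moves: 3  0
           
           
           
           
           


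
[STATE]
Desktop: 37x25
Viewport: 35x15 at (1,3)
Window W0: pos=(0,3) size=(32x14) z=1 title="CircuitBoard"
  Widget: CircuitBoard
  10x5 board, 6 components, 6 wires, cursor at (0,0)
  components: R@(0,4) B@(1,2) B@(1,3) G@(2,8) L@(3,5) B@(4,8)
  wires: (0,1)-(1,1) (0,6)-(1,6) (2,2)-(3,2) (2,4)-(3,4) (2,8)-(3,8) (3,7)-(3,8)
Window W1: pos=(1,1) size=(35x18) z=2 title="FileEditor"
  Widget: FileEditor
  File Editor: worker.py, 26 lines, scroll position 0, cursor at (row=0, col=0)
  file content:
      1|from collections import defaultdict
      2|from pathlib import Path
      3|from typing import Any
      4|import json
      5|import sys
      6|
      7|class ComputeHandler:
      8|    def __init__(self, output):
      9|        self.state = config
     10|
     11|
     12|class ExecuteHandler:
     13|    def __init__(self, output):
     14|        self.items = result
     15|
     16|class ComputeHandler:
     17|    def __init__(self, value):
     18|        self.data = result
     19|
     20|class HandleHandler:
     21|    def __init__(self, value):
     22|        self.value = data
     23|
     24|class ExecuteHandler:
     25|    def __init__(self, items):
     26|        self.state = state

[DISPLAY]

┠─────────────────────────────────┨
┃█rom collections import defaultd▲┃
┃from pathlib import Path        █┃
┃from typing import Any          ░┃
┃import json                     ░┃
┃import sys                      ░┃
┃                                ░┃
┃class ComputeHandler:           ░┃
┃    def __init__(self, output): ░┃
┃        self.state = config     ░┃
┃                                ░┃
┃                                ░┃
┃class ExecuteHandler:           ░┃
┃    def __init__(self, output): ░┃
┃        self.items = result     ▼┃


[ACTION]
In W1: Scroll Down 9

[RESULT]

┠─────────────────────────────────┨
┃                                ▲┃
┃                                ░┃
┃class ExecuteHandler:           ░┃
┃    def __init__(self, output): ░┃
┃        self.items = result     ░┃
┃                                ░┃
┃class ComputeHandler:           ░┃
┃    def __init__(self, value):  ░┃
┃        self.data = result      ░┃
┃                                ░┃
┃class HandleHandler:            █┃
┃    def __init__(self, value):  ░┃
┃        self.value = data       ░┃
┃                                ▼┃


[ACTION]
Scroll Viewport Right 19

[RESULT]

─────────────────────────────────┨ 
                                ▲┃ 
                                ░┃ 
class ExecuteHandler:           ░┃ 
    def __init__(self, output): ░┃ 
        self.items = result     ░┃ 
                                ░┃ 
class ComputeHandler:           ░┃ 
    def __init__(self, value):  ░┃ 
        self.data = result      ░┃ 
                                ░┃ 
class HandleHandler:            █┃ 
    def __init__(self, value):  ░┃ 
        self.value = data       ░┃ 
                                ▼┃ 


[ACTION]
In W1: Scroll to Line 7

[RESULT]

─────────────────────────────────┨ 
class ComputeHandler:           ▲┃ 
    def __init__(self, output): ░┃ 
        self.state = config     ░┃ 
                                ░┃ 
                                ░┃ 
class ExecuteHandler:           ░┃ 
    def __init__(self, output): ░┃ 
        self.items = result     █┃ 
                                ░┃ 
class ComputeHandler:           ░┃ 
    def __init__(self, value):  ░┃ 
        self.data = result      ░┃ 
                                ░┃ 
class HandleHandler:            ▼┃ 


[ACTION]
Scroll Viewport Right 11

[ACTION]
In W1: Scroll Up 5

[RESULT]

─────────────────────────────────┨ 
from pathlib import Path        ▲┃ 
from typing import Any          ░┃ 
import json                     █┃ 
import sys                      ░┃ 
                                ░┃ 
class ComputeHandler:           ░┃ 
    def __init__(self, output): ░┃ 
        self.state = config     ░┃ 
                                ░┃ 
                                ░┃ 
class ExecuteHandler:           ░┃ 
    def __init__(self, output): ░┃ 
        self.items = result     ░┃ 
                                ▼┃ 


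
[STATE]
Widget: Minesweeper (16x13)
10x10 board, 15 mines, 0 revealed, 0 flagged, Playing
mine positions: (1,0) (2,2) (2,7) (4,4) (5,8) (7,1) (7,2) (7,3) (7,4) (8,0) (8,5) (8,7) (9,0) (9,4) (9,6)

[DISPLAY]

■■■■■■■■■■      
■■■■■■■■■■      
■■■■■■■■■■      
■■■■■■■■■■      
■■■■■■■■■■      
■■■■■■■■■■      
■■■■■■■■■■      
■■■■■■■■■■      
■■■■■■■■■■      
■■■■■■■■■■      
                
                
                


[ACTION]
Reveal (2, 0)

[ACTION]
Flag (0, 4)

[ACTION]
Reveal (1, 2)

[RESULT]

■■■■⚑■■■■■      
■■1■■■■■■■      
1■■■■■■■■■      
■■■■■■■■■■      
■■■■■■■■■■      
■■■■■■■■■■      
■■■■■■■■■■      
■■■■■■■■■■      
■■■■■■■■■■      
■■■■■■■■■■      
                
                
                


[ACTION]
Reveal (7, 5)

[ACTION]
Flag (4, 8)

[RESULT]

■■■■⚑■■■■■      
■■1■■■■■■■      
1■■■■■■■■■      
■■■■■■■■■■      
■■■■■■■■⚑■      
■■■■■■■■■■      
■■■■■■■■■■      
■■■■■2■■■■      
■■■■■■■■■■      
■■■■■■■■■■      
                
                
                


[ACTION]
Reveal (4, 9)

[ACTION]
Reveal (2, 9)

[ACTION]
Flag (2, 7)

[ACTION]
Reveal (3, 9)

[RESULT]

■1              
■211  111       
1■■1  1⚑1       
■■■2111■1       
■■■■■■■■11      
■■■■■■■■■■      
■■■■■■■■■■      
■■■■■2■■■■      
■■■■■■■■■■      
■■■■■■■■■■      
                
                
                


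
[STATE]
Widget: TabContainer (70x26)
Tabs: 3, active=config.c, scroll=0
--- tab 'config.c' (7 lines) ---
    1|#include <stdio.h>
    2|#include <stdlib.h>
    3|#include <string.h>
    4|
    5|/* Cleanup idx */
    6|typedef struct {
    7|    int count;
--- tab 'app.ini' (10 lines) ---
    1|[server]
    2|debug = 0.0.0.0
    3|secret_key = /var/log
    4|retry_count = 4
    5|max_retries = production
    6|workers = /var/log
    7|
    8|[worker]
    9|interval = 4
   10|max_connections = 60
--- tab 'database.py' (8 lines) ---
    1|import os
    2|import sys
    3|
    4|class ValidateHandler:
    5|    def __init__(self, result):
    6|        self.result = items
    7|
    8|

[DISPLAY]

[config.c]│ app.ini │ database.py                                     
──────────────────────────────────────────────────────────────────────
#include <stdio.h>                                                    
#include <stdlib.h>                                                   
#include <string.h>                                                   
                                                                      
/* Cleanup idx */                                                     
typedef struct {                                                      
    int count;                                                        
                                                                      
                                                                      
                                                                      
                                                                      
                                                                      
                                                                      
                                                                      
                                                                      
                                                                      
                                                                      
                                                                      
                                                                      
                                                                      
                                                                      
                                                                      
                                                                      
                                                                      


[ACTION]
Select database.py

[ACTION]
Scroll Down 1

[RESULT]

 config.c │ app.ini │[database.py]                                    
──────────────────────────────────────────────────────────────────────
import sys                                                            
                                                                      
class ValidateHandler:                                                
    def __init__(self, result):                                       
        self.result = items                                           
                                                                      
                                                                      
                                                                      
                                                                      
                                                                      
                                                                      
                                                                      
                                                                      
                                                                      
                                                                      
                                                                      
                                                                      
                                                                      
                                                                      
                                                                      
                                                                      
                                                                      
                                                                      
                                                                      


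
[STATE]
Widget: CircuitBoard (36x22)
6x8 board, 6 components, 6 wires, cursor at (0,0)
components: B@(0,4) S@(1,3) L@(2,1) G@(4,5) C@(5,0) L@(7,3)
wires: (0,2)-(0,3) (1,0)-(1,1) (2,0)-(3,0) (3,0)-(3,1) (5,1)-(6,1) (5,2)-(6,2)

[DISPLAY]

   0 1 2 3 4 5                      
0  [.]      · ─ ·   B               
                                    
1   · ─ ·       S                   
                                    
2   ·   L                           
    │                               
3   · ─ ·                           
                                    
4                       G           
                                    
5   C   ·   ·                       
        │   │                       
6       ·   ·                       
                                    
7               L                   
Cursor: (0,0)                       
                                    
                                    
                                    
                                    
                                    


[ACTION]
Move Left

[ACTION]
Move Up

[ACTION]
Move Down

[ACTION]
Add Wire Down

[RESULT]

   0 1 2 3 4 5                      
0           · ─ ·   B               
                                    
1  [.]─ ·       S                   
    │                               
2   ·   L                           
    │                               
3   · ─ ·                           
                                    
4                       G           
                                    
5   C   ·   ·                       
        │   │                       
6       ·   ·                       
                                    
7               L                   
Cursor: (1,0)                       
                                    
                                    
                                    
                                    
                                    


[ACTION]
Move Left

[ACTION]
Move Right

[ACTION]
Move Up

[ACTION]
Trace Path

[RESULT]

   0 1 2 3 4 5                      
0      [.]  · ─ ·   B               
                                    
1   · ─ ·       S                   
    │                               
2   ·   L                           
    │                               
3   · ─ ·                           
                                    
4                       G           
                                    
5   C   ·   ·                       
        │   │                       
6       ·   ·                       
                                    
7               L                   
Cursor: (0,1)  Trace: No connections
                                    
                                    
                                    
                                    
                                    


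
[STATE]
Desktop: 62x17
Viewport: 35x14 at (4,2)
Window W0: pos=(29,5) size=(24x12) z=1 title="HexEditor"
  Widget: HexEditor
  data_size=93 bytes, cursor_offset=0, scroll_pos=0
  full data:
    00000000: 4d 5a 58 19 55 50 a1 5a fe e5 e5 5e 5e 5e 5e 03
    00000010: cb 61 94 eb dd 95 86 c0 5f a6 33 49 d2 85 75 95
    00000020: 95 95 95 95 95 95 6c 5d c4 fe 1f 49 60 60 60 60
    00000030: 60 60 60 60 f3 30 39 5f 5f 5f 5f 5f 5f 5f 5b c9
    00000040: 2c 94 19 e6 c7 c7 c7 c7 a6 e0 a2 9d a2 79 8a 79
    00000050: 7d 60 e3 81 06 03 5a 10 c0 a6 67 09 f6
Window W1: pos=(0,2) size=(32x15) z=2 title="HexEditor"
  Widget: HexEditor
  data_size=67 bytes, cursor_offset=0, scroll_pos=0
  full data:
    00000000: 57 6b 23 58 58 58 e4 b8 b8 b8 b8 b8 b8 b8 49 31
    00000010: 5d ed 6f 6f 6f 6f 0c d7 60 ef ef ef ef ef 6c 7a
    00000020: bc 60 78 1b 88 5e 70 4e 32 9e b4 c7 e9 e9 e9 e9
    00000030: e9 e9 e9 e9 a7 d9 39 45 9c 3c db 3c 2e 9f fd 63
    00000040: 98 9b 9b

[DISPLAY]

━━━━━━━━━━━━━━━━━━━━━━━━━━━┓       
xEditor                    ┃       
───────────────────────────┨       
00000  57 6b 23 58 58 58 e4┃━━━━━━━
00010  5d ed 6f 6f 6f 6f 0c┃exEdito
00020  bc 60 78 1b 88 5e 70┃───────
00030  e9 e9 e9 e9 a7 d9 39┃000000 
00040  98 9b 9b            ┃000010 
                           ┃000020 
                           ┃000030 
                           ┃000040 
                           ┃000050 
                           ┃       
                           ┃       


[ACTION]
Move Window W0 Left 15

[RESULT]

━━━━━━━━━━━━━━━━━━━━━━━━━━━┓       
xEditor                    ┃       
───────────────────────────┨       
00000  57 6b 23 58 58 58 e4┃━━━━━┓ 
00010  5d ed 6f 6f 6f 6f 0c┃     ┃ 
00020  bc 60 78 1b 88 5e 70┃─────┨ 
00030  e9 e9 e9 e9 a7 d9 39┃8 19 ┃ 
00040  98 9b 9b            ┃4 eb ┃ 
                           ┃5 95 ┃ 
                           ┃0 60 ┃ 
                           ┃9 e6 ┃ 
                           ┃3 81 ┃ 
                           ┃     ┃ 
                           ┃     ┃ 


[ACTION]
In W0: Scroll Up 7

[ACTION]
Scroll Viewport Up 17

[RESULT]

                                   
                                   
━━━━━━━━━━━━━━━━━━━━━━━━━━━┓       
xEditor                    ┃       
───────────────────────────┨       
00000  57 6b 23 58 58 58 e4┃━━━━━┓ 
00010  5d ed 6f 6f 6f 6f 0c┃     ┃ 
00020  bc 60 78 1b 88 5e 70┃─────┨ 
00030  e9 e9 e9 e9 a7 d9 39┃8 19 ┃ 
00040  98 9b 9b            ┃4 eb ┃ 
                           ┃5 95 ┃ 
                           ┃0 60 ┃ 
                           ┃9 e6 ┃ 
                           ┃3 81 ┃ 


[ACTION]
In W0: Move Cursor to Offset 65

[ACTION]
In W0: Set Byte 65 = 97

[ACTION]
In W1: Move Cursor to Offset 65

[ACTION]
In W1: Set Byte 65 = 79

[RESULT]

                                   
                                   
━━━━━━━━━━━━━━━━━━━━━━━━━━━┓       
xEditor                    ┃       
───────────────────────────┨       
00000  57 6b 23 58 58 58 e4┃━━━━━┓ 
00010  5d ed 6f 6f 6f 6f 0c┃     ┃ 
00020  bc 60 78 1b 88 5e 70┃─────┨ 
00030  e9 e9 e9 e9 a7 d9 39┃8 19 ┃ 
00040  98 79 9b            ┃4 eb ┃ 
                           ┃5 95 ┃ 
                           ┃0 60 ┃ 
                           ┃9 e6 ┃ 
                           ┃3 81 ┃ 


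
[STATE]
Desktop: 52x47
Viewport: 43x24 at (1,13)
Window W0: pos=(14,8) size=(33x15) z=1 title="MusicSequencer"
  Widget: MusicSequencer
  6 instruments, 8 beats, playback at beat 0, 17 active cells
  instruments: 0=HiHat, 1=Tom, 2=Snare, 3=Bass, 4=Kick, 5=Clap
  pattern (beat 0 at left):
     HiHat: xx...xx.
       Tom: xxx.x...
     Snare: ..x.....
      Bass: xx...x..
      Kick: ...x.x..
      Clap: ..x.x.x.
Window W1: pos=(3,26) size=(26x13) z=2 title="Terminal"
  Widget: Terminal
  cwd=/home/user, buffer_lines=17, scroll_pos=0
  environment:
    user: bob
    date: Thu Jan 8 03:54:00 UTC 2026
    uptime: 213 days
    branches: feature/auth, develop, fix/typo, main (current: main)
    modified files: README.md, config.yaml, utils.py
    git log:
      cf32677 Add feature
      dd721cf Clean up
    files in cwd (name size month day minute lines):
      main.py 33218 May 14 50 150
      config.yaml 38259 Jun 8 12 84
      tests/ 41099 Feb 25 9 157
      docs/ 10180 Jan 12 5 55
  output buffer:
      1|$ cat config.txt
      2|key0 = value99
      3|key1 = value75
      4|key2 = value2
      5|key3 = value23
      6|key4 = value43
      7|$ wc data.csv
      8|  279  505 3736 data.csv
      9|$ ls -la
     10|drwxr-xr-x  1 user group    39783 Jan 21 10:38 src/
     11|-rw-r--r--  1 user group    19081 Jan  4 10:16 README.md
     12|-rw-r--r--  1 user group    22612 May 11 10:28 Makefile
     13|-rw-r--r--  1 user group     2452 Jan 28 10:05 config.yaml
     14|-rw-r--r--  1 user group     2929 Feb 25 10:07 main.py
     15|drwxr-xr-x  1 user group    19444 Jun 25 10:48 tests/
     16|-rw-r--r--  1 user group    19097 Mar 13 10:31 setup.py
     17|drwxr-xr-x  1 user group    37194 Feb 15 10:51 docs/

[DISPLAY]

             ┃   Tom███·█···               
             ┃ Snare··█·····               
             ┃  Bass██···█··               
             ┃  Kick···█·█··               
             ┃  Clap··█·█·█·               
             ┃                             
             ┃                             
             ┃                             
             ┃                             
             ┗━━━━━━━━━━━━━━━━━━━━━━━━━━━━━
                                           
                                           
                                           
  ┏━━━━━━━━━━━━━━━━━━━━━━━━┓               
  ┃ Terminal               ┃               
  ┠────────────────────────┨               
  ┃$ cat config.txt        ┃               
  ┃key0 = value99          ┃               
  ┃key1 = value75          ┃               
  ┃key2 = value2           ┃               
  ┃key3 = value23          ┃               
  ┃key4 = value43          ┃               
  ┃$ wc data.csv           ┃               
  ┃  279  505 3736 data.csv┃               


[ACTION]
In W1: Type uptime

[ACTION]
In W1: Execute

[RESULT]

             ┃   Tom███·█···               
             ┃ Snare··█·····               
             ┃  Bass██···█··               
             ┃  Kick···█·█··               
             ┃  Clap··█·█·█·               
             ┃                             
             ┃                             
             ┃                             
             ┃                             
             ┗━━━━━━━━━━━━━━━━━━━━━━━━━━━━━
                                           
                                           
                                           
  ┏━━━━━━━━━━━━━━━━━━━━━━━━┓               
  ┃ Terminal               ┃               
  ┠────────────────────────┨               
  ┃-rw-r--r--  1 user group┃               
  ┃-rw-r--r--  1 user group┃               
  ┃-rw-r--r--  1 user group┃               
  ┃drwxr-xr-x  1 user group┃               
  ┃-rw-r--r--  1 user group┃               
  ┃drwxr-xr-x  1 user group┃               
  ┃$ uptime                ┃               
  ┃ 10:00  up 213 days     ┃               


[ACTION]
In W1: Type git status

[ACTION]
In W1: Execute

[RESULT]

             ┃   Tom███·█···               
             ┃ Snare··█·····               
             ┃  Bass██···█··               
             ┃  Kick···█·█··               
             ┃  Clap··█·█·█·               
             ┃                             
             ┃                             
             ┃                             
             ┃                             
             ┗━━━━━━━━━━━━━━━━━━━━━━━━━━━━━
                                           
                                           
                                           
  ┏━━━━━━━━━━━━━━━━━━━━━━━━┓               
  ┃ Terminal               ┃               
  ┠────────────────────────┨               
  ┃ 10:00  up 213 days     ┃               
  ┃$ git status            ┃               
  ┃On branch main          ┃               
  ┃Changes not staged for c┃               
  ┃                        ┃               
  ┃        modified:   READ┃               
  ┃        modified:   conf┃               
  ┃        modified:   util┃               


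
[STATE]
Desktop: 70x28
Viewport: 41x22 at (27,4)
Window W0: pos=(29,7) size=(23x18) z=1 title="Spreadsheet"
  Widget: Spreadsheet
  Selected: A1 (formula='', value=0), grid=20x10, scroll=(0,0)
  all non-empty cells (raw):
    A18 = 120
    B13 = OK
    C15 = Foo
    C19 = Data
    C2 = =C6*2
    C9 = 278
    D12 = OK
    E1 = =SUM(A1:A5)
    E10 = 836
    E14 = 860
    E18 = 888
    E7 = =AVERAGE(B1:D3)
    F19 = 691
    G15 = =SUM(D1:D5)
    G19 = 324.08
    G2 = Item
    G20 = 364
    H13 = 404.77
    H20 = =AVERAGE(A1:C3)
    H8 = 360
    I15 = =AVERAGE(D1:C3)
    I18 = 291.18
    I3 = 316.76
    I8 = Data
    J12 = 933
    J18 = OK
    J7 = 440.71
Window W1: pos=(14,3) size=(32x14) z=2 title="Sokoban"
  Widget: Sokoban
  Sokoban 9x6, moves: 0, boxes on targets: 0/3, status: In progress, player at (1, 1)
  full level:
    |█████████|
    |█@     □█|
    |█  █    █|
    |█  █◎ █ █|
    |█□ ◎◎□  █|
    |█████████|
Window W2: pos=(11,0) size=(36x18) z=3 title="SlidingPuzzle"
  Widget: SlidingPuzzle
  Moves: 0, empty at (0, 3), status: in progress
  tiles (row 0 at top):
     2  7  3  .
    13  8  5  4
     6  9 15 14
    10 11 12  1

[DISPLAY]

│    │             ┃                     
┼────┤             ┃                     
│  4 │             ┃                     
┼────┤             ┃━━━━┓                
│ 14 │             ┃    ┃                
┼────┤             ┃────┨                
│  1 │             ┃    ┃                
┴────┘             ┃    ┃                
                   ┃----┃                
                   ┃  0 ┃                
                   ┃  0 ┃                
                   ┃  0 ┃                
                   ┃  0 ┃                
━━━━━━━━━━━━━━━━━━━┛  0 ┃                
  ┃  6        0       0 ┃                
  ┃  7        0       0 ┃                
  ┃  8        0       0 ┃                
  ┃  9        0       0 ┃                
  ┃ 10        0       0 ┃                
  ┃ 11        0       0 ┃                
  ┗━━━━━━━━━━━━━━━━━━━━━┛                
                                         


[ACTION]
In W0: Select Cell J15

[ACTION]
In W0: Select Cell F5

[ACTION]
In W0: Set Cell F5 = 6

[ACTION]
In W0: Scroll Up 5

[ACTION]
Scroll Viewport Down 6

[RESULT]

│  4 │             ┃                     
┼────┤             ┃━━━━┓                
│ 14 │             ┃    ┃                
┼────┤             ┃────┨                
│  1 │             ┃    ┃                
┴────┘             ┃    ┃                
                   ┃----┃                
                   ┃  0 ┃                
                   ┃  0 ┃                
                   ┃  0 ┃                
                   ┃  0 ┃                
━━━━━━━━━━━━━━━━━━━┛  0 ┃                
  ┃  6        0       0 ┃                
  ┃  7        0       0 ┃                
  ┃  8        0       0 ┃                
  ┃  9        0       0 ┃                
  ┃ 10        0       0 ┃                
  ┃ 11        0       0 ┃                
  ┗━━━━━━━━━━━━━━━━━━━━━┛                
                                         
                                         
                                         
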